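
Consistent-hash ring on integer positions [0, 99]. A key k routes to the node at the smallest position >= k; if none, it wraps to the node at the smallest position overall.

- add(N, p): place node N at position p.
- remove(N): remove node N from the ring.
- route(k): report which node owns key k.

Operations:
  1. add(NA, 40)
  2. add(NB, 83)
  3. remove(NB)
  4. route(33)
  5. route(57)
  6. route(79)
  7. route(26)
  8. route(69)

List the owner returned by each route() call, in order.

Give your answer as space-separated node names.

Op 1: add NA@40 -> ring=[40:NA]
Op 2: add NB@83 -> ring=[40:NA,83:NB]
Op 3: remove NB -> ring=[40:NA]
Op 4: route key 33: smallest pos >= 33 is 40 -> NA
Op 5: route key 57: none >= 57, wrap to smallest pos 40 -> NA
Op 6: route key 79: none >= 79, wrap to smallest pos 40 -> NA
Op 7: route key 26: smallest pos >= 26 is 40 -> NA
Op 8: route key 69: none >= 69, wrap to smallest pos 40 -> NA

Answer: NA NA NA NA NA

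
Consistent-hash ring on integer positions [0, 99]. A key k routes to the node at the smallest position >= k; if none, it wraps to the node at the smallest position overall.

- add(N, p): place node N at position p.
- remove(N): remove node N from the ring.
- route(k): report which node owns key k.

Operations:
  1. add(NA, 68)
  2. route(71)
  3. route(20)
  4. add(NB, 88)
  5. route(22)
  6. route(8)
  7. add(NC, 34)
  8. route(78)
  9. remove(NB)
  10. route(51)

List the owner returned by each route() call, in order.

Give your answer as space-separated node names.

Answer: NA NA NA NA NB NA

Derivation:
Op 1: add NA@68 -> ring=[68:NA]
Op 2: route key 71: none >= 71, wrap to smallest pos 68 -> NA
Op 3: route key 20: smallest pos >= 20 is 68 -> NA
Op 4: add NB@88 -> ring=[68:NA,88:NB]
Op 5: route key 22: smallest pos >= 22 is 68 -> NA
Op 6: route key 8: smallest pos >= 8 is 68 -> NA
Op 7: add NC@34 -> ring=[34:NC,68:NA,88:NB]
Op 8: route key 78: smallest pos >= 78 is 88 -> NB
Op 9: remove NB -> ring=[34:NC,68:NA]
Op 10: route key 51: smallest pos >= 51 is 68 -> NA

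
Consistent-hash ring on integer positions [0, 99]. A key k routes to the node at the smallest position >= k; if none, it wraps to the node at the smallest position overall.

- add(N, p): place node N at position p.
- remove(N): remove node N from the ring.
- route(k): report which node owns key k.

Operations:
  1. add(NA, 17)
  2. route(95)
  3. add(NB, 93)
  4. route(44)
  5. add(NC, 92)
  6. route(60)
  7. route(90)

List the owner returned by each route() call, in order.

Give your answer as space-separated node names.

Answer: NA NB NC NC

Derivation:
Op 1: add NA@17 -> ring=[17:NA]
Op 2: route key 95: none >= 95, wrap to smallest pos 17 -> NA
Op 3: add NB@93 -> ring=[17:NA,93:NB]
Op 4: route key 44: smallest pos >= 44 is 93 -> NB
Op 5: add NC@92 -> ring=[17:NA,92:NC,93:NB]
Op 6: route key 60: smallest pos >= 60 is 92 -> NC
Op 7: route key 90: smallest pos >= 90 is 92 -> NC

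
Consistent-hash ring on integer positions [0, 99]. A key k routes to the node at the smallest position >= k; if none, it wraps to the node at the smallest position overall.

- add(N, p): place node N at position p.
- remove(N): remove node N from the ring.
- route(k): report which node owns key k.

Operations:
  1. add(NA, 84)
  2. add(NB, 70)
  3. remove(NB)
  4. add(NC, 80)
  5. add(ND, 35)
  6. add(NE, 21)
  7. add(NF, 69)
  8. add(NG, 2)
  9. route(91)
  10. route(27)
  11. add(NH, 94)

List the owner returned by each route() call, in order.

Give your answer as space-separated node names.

Answer: NG ND

Derivation:
Op 1: add NA@84 -> ring=[84:NA]
Op 2: add NB@70 -> ring=[70:NB,84:NA]
Op 3: remove NB -> ring=[84:NA]
Op 4: add NC@80 -> ring=[80:NC,84:NA]
Op 5: add ND@35 -> ring=[35:ND,80:NC,84:NA]
Op 6: add NE@21 -> ring=[21:NE,35:ND,80:NC,84:NA]
Op 7: add NF@69 -> ring=[21:NE,35:ND,69:NF,80:NC,84:NA]
Op 8: add NG@2 -> ring=[2:NG,21:NE,35:ND,69:NF,80:NC,84:NA]
Op 9: route key 91: none >= 91, wrap to smallest pos 2 -> NG
Op 10: route key 27: smallest pos >= 27 is 35 -> ND
Op 11: add NH@94 -> ring=[2:NG,21:NE,35:ND,69:NF,80:NC,84:NA,94:NH]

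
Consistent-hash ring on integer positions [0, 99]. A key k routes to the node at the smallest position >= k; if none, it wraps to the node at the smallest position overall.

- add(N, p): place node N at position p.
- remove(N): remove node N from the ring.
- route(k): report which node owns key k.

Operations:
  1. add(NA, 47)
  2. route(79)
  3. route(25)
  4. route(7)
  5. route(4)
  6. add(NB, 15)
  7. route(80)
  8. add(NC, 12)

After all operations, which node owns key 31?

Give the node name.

Op 1: add NA@47 -> ring=[47:NA]
Op 2: route key 79: none >= 79, wrap to smallest pos 47 -> NA
Op 3: route key 25: smallest pos >= 25 is 47 -> NA
Op 4: route key 7: smallest pos >= 7 is 47 -> NA
Op 5: route key 4: smallest pos >= 4 is 47 -> NA
Op 6: add NB@15 -> ring=[15:NB,47:NA]
Op 7: route key 80: none >= 80, wrap to smallest pos 15 -> NB
Op 8: add NC@12 -> ring=[12:NC,15:NB,47:NA]
Final route key 31: smallest pos >= 31 is 47 -> NA

Answer: NA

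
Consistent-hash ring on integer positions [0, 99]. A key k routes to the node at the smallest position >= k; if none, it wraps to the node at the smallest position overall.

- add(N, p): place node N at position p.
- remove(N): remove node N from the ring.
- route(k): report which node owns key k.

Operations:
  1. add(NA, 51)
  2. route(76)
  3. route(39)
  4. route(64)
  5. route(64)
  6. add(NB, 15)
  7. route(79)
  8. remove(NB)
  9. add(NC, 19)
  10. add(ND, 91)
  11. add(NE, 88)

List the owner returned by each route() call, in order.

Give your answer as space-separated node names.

Answer: NA NA NA NA NB

Derivation:
Op 1: add NA@51 -> ring=[51:NA]
Op 2: route key 76: none >= 76, wrap to smallest pos 51 -> NA
Op 3: route key 39: smallest pos >= 39 is 51 -> NA
Op 4: route key 64: none >= 64, wrap to smallest pos 51 -> NA
Op 5: route key 64: none >= 64, wrap to smallest pos 51 -> NA
Op 6: add NB@15 -> ring=[15:NB,51:NA]
Op 7: route key 79: none >= 79, wrap to smallest pos 15 -> NB
Op 8: remove NB -> ring=[51:NA]
Op 9: add NC@19 -> ring=[19:NC,51:NA]
Op 10: add ND@91 -> ring=[19:NC,51:NA,91:ND]
Op 11: add NE@88 -> ring=[19:NC,51:NA,88:NE,91:ND]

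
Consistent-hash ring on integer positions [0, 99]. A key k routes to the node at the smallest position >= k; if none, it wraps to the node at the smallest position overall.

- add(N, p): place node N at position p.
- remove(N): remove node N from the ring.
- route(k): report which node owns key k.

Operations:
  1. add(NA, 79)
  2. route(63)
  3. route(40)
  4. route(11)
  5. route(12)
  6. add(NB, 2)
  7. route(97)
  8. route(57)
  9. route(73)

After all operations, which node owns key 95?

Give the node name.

Answer: NB

Derivation:
Op 1: add NA@79 -> ring=[79:NA]
Op 2: route key 63: smallest pos >= 63 is 79 -> NA
Op 3: route key 40: smallest pos >= 40 is 79 -> NA
Op 4: route key 11: smallest pos >= 11 is 79 -> NA
Op 5: route key 12: smallest pos >= 12 is 79 -> NA
Op 6: add NB@2 -> ring=[2:NB,79:NA]
Op 7: route key 97: none >= 97, wrap to smallest pos 2 -> NB
Op 8: route key 57: smallest pos >= 57 is 79 -> NA
Op 9: route key 73: smallest pos >= 73 is 79 -> NA
Final route key 95: none >= 95, wrap to smallest pos 2 -> NB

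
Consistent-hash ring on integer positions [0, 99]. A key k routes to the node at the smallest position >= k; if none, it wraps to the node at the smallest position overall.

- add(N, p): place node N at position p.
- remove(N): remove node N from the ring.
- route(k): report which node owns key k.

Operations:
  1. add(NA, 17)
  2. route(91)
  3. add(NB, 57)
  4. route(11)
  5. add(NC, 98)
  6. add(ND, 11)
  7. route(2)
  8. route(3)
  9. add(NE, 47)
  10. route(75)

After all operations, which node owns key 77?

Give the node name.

Answer: NC

Derivation:
Op 1: add NA@17 -> ring=[17:NA]
Op 2: route key 91: none >= 91, wrap to smallest pos 17 -> NA
Op 3: add NB@57 -> ring=[17:NA,57:NB]
Op 4: route key 11: smallest pos >= 11 is 17 -> NA
Op 5: add NC@98 -> ring=[17:NA,57:NB,98:NC]
Op 6: add ND@11 -> ring=[11:ND,17:NA,57:NB,98:NC]
Op 7: route key 2: smallest pos >= 2 is 11 -> ND
Op 8: route key 3: smallest pos >= 3 is 11 -> ND
Op 9: add NE@47 -> ring=[11:ND,17:NA,47:NE,57:NB,98:NC]
Op 10: route key 75: smallest pos >= 75 is 98 -> NC
Final route key 77: smallest pos >= 77 is 98 -> NC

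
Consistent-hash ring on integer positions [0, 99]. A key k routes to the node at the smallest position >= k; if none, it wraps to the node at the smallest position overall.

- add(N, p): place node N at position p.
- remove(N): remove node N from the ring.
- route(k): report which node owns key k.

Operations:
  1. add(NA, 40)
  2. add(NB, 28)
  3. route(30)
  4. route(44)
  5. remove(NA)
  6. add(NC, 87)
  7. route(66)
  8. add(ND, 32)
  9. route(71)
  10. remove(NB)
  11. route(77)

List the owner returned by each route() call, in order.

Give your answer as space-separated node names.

Op 1: add NA@40 -> ring=[40:NA]
Op 2: add NB@28 -> ring=[28:NB,40:NA]
Op 3: route key 30: smallest pos >= 30 is 40 -> NA
Op 4: route key 44: none >= 44, wrap to smallest pos 28 -> NB
Op 5: remove NA -> ring=[28:NB]
Op 6: add NC@87 -> ring=[28:NB,87:NC]
Op 7: route key 66: smallest pos >= 66 is 87 -> NC
Op 8: add ND@32 -> ring=[28:NB,32:ND,87:NC]
Op 9: route key 71: smallest pos >= 71 is 87 -> NC
Op 10: remove NB -> ring=[32:ND,87:NC]
Op 11: route key 77: smallest pos >= 77 is 87 -> NC

Answer: NA NB NC NC NC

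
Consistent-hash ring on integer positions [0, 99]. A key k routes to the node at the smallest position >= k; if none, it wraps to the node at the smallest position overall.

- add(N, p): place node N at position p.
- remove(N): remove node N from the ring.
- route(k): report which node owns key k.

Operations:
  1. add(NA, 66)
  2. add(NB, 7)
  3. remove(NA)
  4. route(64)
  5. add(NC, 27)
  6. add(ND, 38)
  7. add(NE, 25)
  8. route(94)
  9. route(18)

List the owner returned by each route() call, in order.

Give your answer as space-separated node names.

Op 1: add NA@66 -> ring=[66:NA]
Op 2: add NB@7 -> ring=[7:NB,66:NA]
Op 3: remove NA -> ring=[7:NB]
Op 4: route key 64: none >= 64, wrap to smallest pos 7 -> NB
Op 5: add NC@27 -> ring=[7:NB,27:NC]
Op 6: add ND@38 -> ring=[7:NB,27:NC,38:ND]
Op 7: add NE@25 -> ring=[7:NB,25:NE,27:NC,38:ND]
Op 8: route key 94: none >= 94, wrap to smallest pos 7 -> NB
Op 9: route key 18: smallest pos >= 18 is 25 -> NE

Answer: NB NB NE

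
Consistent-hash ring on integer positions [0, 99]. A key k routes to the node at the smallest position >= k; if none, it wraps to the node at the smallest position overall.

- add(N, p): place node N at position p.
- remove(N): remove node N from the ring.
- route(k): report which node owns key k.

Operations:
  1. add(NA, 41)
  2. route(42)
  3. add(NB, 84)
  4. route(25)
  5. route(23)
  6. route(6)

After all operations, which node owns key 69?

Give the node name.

Op 1: add NA@41 -> ring=[41:NA]
Op 2: route key 42: none >= 42, wrap to smallest pos 41 -> NA
Op 3: add NB@84 -> ring=[41:NA,84:NB]
Op 4: route key 25: smallest pos >= 25 is 41 -> NA
Op 5: route key 23: smallest pos >= 23 is 41 -> NA
Op 6: route key 6: smallest pos >= 6 is 41 -> NA
Final route key 69: smallest pos >= 69 is 84 -> NB

Answer: NB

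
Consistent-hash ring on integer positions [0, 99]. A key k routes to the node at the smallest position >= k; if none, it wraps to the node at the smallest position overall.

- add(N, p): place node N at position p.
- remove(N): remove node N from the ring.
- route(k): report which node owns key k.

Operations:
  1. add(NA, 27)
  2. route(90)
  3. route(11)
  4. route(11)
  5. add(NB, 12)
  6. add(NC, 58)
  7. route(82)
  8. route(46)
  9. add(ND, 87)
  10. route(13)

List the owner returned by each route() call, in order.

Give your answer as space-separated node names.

Op 1: add NA@27 -> ring=[27:NA]
Op 2: route key 90: none >= 90, wrap to smallest pos 27 -> NA
Op 3: route key 11: smallest pos >= 11 is 27 -> NA
Op 4: route key 11: smallest pos >= 11 is 27 -> NA
Op 5: add NB@12 -> ring=[12:NB,27:NA]
Op 6: add NC@58 -> ring=[12:NB,27:NA,58:NC]
Op 7: route key 82: none >= 82, wrap to smallest pos 12 -> NB
Op 8: route key 46: smallest pos >= 46 is 58 -> NC
Op 9: add ND@87 -> ring=[12:NB,27:NA,58:NC,87:ND]
Op 10: route key 13: smallest pos >= 13 is 27 -> NA

Answer: NA NA NA NB NC NA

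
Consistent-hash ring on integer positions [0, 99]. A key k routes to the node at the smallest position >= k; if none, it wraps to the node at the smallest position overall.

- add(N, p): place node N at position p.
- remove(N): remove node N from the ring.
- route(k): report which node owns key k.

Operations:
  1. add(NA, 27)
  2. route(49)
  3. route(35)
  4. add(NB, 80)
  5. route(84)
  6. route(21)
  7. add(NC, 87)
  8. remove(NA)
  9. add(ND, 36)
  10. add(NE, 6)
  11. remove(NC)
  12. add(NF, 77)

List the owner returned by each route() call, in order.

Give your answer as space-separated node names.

Op 1: add NA@27 -> ring=[27:NA]
Op 2: route key 49: none >= 49, wrap to smallest pos 27 -> NA
Op 3: route key 35: none >= 35, wrap to smallest pos 27 -> NA
Op 4: add NB@80 -> ring=[27:NA,80:NB]
Op 5: route key 84: none >= 84, wrap to smallest pos 27 -> NA
Op 6: route key 21: smallest pos >= 21 is 27 -> NA
Op 7: add NC@87 -> ring=[27:NA,80:NB,87:NC]
Op 8: remove NA -> ring=[80:NB,87:NC]
Op 9: add ND@36 -> ring=[36:ND,80:NB,87:NC]
Op 10: add NE@6 -> ring=[6:NE,36:ND,80:NB,87:NC]
Op 11: remove NC -> ring=[6:NE,36:ND,80:NB]
Op 12: add NF@77 -> ring=[6:NE,36:ND,77:NF,80:NB]

Answer: NA NA NA NA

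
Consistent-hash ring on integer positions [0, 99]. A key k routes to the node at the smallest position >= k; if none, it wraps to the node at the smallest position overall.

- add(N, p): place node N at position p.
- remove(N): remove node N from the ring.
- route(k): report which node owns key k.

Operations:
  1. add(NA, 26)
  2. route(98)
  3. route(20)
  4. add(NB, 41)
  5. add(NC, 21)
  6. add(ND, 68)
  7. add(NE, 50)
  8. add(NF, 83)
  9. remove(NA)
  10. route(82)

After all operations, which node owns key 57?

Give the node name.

Answer: ND

Derivation:
Op 1: add NA@26 -> ring=[26:NA]
Op 2: route key 98: none >= 98, wrap to smallest pos 26 -> NA
Op 3: route key 20: smallest pos >= 20 is 26 -> NA
Op 4: add NB@41 -> ring=[26:NA,41:NB]
Op 5: add NC@21 -> ring=[21:NC,26:NA,41:NB]
Op 6: add ND@68 -> ring=[21:NC,26:NA,41:NB,68:ND]
Op 7: add NE@50 -> ring=[21:NC,26:NA,41:NB,50:NE,68:ND]
Op 8: add NF@83 -> ring=[21:NC,26:NA,41:NB,50:NE,68:ND,83:NF]
Op 9: remove NA -> ring=[21:NC,41:NB,50:NE,68:ND,83:NF]
Op 10: route key 82: smallest pos >= 82 is 83 -> NF
Final route key 57: smallest pos >= 57 is 68 -> ND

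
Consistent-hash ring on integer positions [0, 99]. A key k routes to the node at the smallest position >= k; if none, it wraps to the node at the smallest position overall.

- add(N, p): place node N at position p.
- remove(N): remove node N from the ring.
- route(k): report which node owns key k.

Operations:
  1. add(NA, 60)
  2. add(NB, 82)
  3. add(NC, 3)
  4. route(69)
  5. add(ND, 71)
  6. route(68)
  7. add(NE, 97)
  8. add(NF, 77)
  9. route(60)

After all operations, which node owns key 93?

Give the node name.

Op 1: add NA@60 -> ring=[60:NA]
Op 2: add NB@82 -> ring=[60:NA,82:NB]
Op 3: add NC@3 -> ring=[3:NC,60:NA,82:NB]
Op 4: route key 69: smallest pos >= 69 is 82 -> NB
Op 5: add ND@71 -> ring=[3:NC,60:NA,71:ND,82:NB]
Op 6: route key 68: smallest pos >= 68 is 71 -> ND
Op 7: add NE@97 -> ring=[3:NC,60:NA,71:ND,82:NB,97:NE]
Op 8: add NF@77 -> ring=[3:NC,60:NA,71:ND,77:NF,82:NB,97:NE]
Op 9: route key 60: smallest pos >= 60 is 60 -> NA
Final route key 93: smallest pos >= 93 is 97 -> NE

Answer: NE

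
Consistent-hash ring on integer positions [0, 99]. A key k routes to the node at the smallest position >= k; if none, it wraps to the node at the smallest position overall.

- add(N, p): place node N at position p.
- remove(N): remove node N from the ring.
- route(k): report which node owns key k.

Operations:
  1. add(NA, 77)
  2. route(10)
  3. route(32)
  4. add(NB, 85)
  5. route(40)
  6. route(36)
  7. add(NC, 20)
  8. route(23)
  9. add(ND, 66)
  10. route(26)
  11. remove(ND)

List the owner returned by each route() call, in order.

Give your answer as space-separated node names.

Answer: NA NA NA NA NA ND

Derivation:
Op 1: add NA@77 -> ring=[77:NA]
Op 2: route key 10: smallest pos >= 10 is 77 -> NA
Op 3: route key 32: smallest pos >= 32 is 77 -> NA
Op 4: add NB@85 -> ring=[77:NA,85:NB]
Op 5: route key 40: smallest pos >= 40 is 77 -> NA
Op 6: route key 36: smallest pos >= 36 is 77 -> NA
Op 7: add NC@20 -> ring=[20:NC,77:NA,85:NB]
Op 8: route key 23: smallest pos >= 23 is 77 -> NA
Op 9: add ND@66 -> ring=[20:NC,66:ND,77:NA,85:NB]
Op 10: route key 26: smallest pos >= 26 is 66 -> ND
Op 11: remove ND -> ring=[20:NC,77:NA,85:NB]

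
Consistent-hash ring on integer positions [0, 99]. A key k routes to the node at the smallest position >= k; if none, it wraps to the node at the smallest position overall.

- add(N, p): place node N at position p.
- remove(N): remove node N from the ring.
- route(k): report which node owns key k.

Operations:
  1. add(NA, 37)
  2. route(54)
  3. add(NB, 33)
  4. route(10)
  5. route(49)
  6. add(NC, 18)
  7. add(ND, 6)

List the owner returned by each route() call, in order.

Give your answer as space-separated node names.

Answer: NA NB NB

Derivation:
Op 1: add NA@37 -> ring=[37:NA]
Op 2: route key 54: none >= 54, wrap to smallest pos 37 -> NA
Op 3: add NB@33 -> ring=[33:NB,37:NA]
Op 4: route key 10: smallest pos >= 10 is 33 -> NB
Op 5: route key 49: none >= 49, wrap to smallest pos 33 -> NB
Op 6: add NC@18 -> ring=[18:NC,33:NB,37:NA]
Op 7: add ND@6 -> ring=[6:ND,18:NC,33:NB,37:NA]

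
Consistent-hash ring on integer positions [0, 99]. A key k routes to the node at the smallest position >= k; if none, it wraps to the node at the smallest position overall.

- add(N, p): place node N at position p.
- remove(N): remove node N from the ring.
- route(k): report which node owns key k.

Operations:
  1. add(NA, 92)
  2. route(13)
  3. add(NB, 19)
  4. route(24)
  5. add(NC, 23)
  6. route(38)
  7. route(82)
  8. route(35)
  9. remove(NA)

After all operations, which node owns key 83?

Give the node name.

Answer: NB

Derivation:
Op 1: add NA@92 -> ring=[92:NA]
Op 2: route key 13: smallest pos >= 13 is 92 -> NA
Op 3: add NB@19 -> ring=[19:NB,92:NA]
Op 4: route key 24: smallest pos >= 24 is 92 -> NA
Op 5: add NC@23 -> ring=[19:NB,23:NC,92:NA]
Op 6: route key 38: smallest pos >= 38 is 92 -> NA
Op 7: route key 82: smallest pos >= 82 is 92 -> NA
Op 8: route key 35: smallest pos >= 35 is 92 -> NA
Op 9: remove NA -> ring=[19:NB,23:NC]
Final route key 83: none >= 83, wrap to smallest pos 19 -> NB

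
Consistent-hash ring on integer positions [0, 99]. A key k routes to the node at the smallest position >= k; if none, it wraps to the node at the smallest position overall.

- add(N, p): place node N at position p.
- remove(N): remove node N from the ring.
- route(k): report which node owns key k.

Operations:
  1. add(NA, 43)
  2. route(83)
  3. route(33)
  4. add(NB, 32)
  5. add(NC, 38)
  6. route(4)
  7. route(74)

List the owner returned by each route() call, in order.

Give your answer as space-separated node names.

Op 1: add NA@43 -> ring=[43:NA]
Op 2: route key 83: none >= 83, wrap to smallest pos 43 -> NA
Op 3: route key 33: smallest pos >= 33 is 43 -> NA
Op 4: add NB@32 -> ring=[32:NB,43:NA]
Op 5: add NC@38 -> ring=[32:NB,38:NC,43:NA]
Op 6: route key 4: smallest pos >= 4 is 32 -> NB
Op 7: route key 74: none >= 74, wrap to smallest pos 32 -> NB

Answer: NA NA NB NB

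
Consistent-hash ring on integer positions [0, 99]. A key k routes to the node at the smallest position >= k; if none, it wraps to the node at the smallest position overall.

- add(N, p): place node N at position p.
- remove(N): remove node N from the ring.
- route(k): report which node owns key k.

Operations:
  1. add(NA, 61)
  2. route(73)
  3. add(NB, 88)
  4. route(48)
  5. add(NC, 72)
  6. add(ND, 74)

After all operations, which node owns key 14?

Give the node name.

Op 1: add NA@61 -> ring=[61:NA]
Op 2: route key 73: none >= 73, wrap to smallest pos 61 -> NA
Op 3: add NB@88 -> ring=[61:NA,88:NB]
Op 4: route key 48: smallest pos >= 48 is 61 -> NA
Op 5: add NC@72 -> ring=[61:NA,72:NC,88:NB]
Op 6: add ND@74 -> ring=[61:NA,72:NC,74:ND,88:NB]
Final route key 14: smallest pos >= 14 is 61 -> NA

Answer: NA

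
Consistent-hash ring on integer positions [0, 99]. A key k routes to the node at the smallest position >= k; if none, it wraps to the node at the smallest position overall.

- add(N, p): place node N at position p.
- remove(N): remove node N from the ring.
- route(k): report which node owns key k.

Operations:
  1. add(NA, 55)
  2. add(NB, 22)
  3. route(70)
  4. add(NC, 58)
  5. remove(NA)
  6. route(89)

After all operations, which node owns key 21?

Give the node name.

Op 1: add NA@55 -> ring=[55:NA]
Op 2: add NB@22 -> ring=[22:NB,55:NA]
Op 3: route key 70: none >= 70, wrap to smallest pos 22 -> NB
Op 4: add NC@58 -> ring=[22:NB,55:NA,58:NC]
Op 5: remove NA -> ring=[22:NB,58:NC]
Op 6: route key 89: none >= 89, wrap to smallest pos 22 -> NB
Final route key 21: smallest pos >= 21 is 22 -> NB

Answer: NB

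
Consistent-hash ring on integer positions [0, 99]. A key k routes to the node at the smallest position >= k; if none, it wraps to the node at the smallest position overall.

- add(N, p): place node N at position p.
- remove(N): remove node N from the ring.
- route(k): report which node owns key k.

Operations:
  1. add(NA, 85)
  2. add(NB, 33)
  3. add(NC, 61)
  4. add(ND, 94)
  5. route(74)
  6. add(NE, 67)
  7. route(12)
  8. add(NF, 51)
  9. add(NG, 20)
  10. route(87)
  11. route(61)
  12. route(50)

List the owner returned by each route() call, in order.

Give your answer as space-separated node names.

Answer: NA NB ND NC NF

Derivation:
Op 1: add NA@85 -> ring=[85:NA]
Op 2: add NB@33 -> ring=[33:NB,85:NA]
Op 3: add NC@61 -> ring=[33:NB,61:NC,85:NA]
Op 4: add ND@94 -> ring=[33:NB,61:NC,85:NA,94:ND]
Op 5: route key 74: smallest pos >= 74 is 85 -> NA
Op 6: add NE@67 -> ring=[33:NB,61:NC,67:NE,85:NA,94:ND]
Op 7: route key 12: smallest pos >= 12 is 33 -> NB
Op 8: add NF@51 -> ring=[33:NB,51:NF,61:NC,67:NE,85:NA,94:ND]
Op 9: add NG@20 -> ring=[20:NG,33:NB,51:NF,61:NC,67:NE,85:NA,94:ND]
Op 10: route key 87: smallest pos >= 87 is 94 -> ND
Op 11: route key 61: smallest pos >= 61 is 61 -> NC
Op 12: route key 50: smallest pos >= 50 is 51 -> NF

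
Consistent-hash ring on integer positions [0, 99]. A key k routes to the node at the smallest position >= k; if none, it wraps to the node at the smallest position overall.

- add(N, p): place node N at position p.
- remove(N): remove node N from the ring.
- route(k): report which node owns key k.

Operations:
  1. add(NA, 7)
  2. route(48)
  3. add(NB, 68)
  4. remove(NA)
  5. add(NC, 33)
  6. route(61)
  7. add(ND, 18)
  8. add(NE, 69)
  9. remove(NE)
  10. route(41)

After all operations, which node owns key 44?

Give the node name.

Answer: NB

Derivation:
Op 1: add NA@7 -> ring=[7:NA]
Op 2: route key 48: none >= 48, wrap to smallest pos 7 -> NA
Op 3: add NB@68 -> ring=[7:NA,68:NB]
Op 4: remove NA -> ring=[68:NB]
Op 5: add NC@33 -> ring=[33:NC,68:NB]
Op 6: route key 61: smallest pos >= 61 is 68 -> NB
Op 7: add ND@18 -> ring=[18:ND,33:NC,68:NB]
Op 8: add NE@69 -> ring=[18:ND,33:NC,68:NB,69:NE]
Op 9: remove NE -> ring=[18:ND,33:NC,68:NB]
Op 10: route key 41: smallest pos >= 41 is 68 -> NB
Final route key 44: smallest pos >= 44 is 68 -> NB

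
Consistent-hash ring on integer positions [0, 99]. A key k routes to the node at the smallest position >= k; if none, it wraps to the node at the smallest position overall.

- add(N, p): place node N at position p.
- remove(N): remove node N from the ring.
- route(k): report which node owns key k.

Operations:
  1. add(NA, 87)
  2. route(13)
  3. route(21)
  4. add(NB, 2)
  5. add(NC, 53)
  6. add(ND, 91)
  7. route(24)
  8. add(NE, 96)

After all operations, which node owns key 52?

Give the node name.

Op 1: add NA@87 -> ring=[87:NA]
Op 2: route key 13: smallest pos >= 13 is 87 -> NA
Op 3: route key 21: smallest pos >= 21 is 87 -> NA
Op 4: add NB@2 -> ring=[2:NB,87:NA]
Op 5: add NC@53 -> ring=[2:NB,53:NC,87:NA]
Op 6: add ND@91 -> ring=[2:NB,53:NC,87:NA,91:ND]
Op 7: route key 24: smallest pos >= 24 is 53 -> NC
Op 8: add NE@96 -> ring=[2:NB,53:NC,87:NA,91:ND,96:NE]
Final route key 52: smallest pos >= 52 is 53 -> NC

Answer: NC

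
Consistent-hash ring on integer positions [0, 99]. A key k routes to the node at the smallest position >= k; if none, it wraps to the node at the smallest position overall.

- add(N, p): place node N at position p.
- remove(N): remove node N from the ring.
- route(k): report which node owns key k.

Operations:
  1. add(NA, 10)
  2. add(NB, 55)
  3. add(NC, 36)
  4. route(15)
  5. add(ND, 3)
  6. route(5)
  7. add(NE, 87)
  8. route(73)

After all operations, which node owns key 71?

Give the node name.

Op 1: add NA@10 -> ring=[10:NA]
Op 2: add NB@55 -> ring=[10:NA,55:NB]
Op 3: add NC@36 -> ring=[10:NA,36:NC,55:NB]
Op 4: route key 15: smallest pos >= 15 is 36 -> NC
Op 5: add ND@3 -> ring=[3:ND,10:NA,36:NC,55:NB]
Op 6: route key 5: smallest pos >= 5 is 10 -> NA
Op 7: add NE@87 -> ring=[3:ND,10:NA,36:NC,55:NB,87:NE]
Op 8: route key 73: smallest pos >= 73 is 87 -> NE
Final route key 71: smallest pos >= 71 is 87 -> NE

Answer: NE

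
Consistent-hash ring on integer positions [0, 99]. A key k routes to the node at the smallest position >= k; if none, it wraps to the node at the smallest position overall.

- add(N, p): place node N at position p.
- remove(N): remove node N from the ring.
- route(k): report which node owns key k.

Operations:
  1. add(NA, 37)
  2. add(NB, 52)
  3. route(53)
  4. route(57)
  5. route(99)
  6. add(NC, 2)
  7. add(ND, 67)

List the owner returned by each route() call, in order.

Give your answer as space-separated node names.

Answer: NA NA NA

Derivation:
Op 1: add NA@37 -> ring=[37:NA]
Op 2: add NB@52 -> ring=[37:NA,52:NB]
Op 3: route key 53: none >= 53, wrap to smallest pos 37 -> NA
Op 4: route key 57: none >= 57, wrap to smallest pos 37 -> NA
Op 5: route key 99: none >= 99, wrap to smallest pos 37 -> NA
Op 6: add NC@2 -> ring=[2:NC,37:NA,52:NB]
Op 7: add ND@67 -> ring=[2:NC,37:NA,52:NB,67:ND]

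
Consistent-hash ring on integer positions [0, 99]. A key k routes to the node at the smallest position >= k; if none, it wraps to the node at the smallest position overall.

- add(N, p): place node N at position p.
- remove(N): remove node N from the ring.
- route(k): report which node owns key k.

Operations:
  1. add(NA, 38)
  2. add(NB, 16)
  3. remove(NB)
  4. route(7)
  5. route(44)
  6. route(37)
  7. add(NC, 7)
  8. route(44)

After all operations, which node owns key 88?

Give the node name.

Op 1: add NA@38 -> ring=[38:NA]
Op 2: add NB@16 -> ring=[16:NB,38:NA]
Op 3: remove NB -> ring=[38:NA]
Op 4: route key 7: smallest pos >= 7 is 38 -> NA
Op 5: route key 44: none >= 44, wrap to smallest pos 38 -> NA
Op 6: route key 37: smallest pos >= 37 is 38 -> NA
Op 7: add NC@7 -> ring=[7:NC,38:NA]
Op 8: route key 44: none >= 44, wrap to smallest pos 7 -> NC
Final route key 88: none >= 88, wrap to smallest pos 7 -> NC

Answer: NC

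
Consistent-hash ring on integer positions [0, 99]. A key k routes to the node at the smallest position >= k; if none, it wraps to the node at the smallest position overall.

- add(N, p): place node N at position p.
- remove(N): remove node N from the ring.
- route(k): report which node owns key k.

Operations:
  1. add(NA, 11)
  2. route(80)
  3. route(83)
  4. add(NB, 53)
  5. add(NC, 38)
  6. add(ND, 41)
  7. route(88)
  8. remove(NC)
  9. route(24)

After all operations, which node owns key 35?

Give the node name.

Answer: ND

Derivation:
Op 1: add NA@11 -> ring=[11:NA]
Op 2: route key 80: none >= 80, wrap to smallest pos 11 -> NA
Op 3: route key 83: none >= 83, wrap to smallest pos 11 -> NA
Op 4: add NB@53 -> ring=[11:NA,53:NB]
Op 5: add NC@38 -> ring=[11:NA,38:NC,53:NB]
Op 6: add ND@41 -> ring=[11:NA,38:NC,41:ND,53:NB]
Op 7: route key 88: none >= 88, wrap to smallest pos 11 -> NA
Op 8: remove NC -> ring=[11:NA,41:ND,53:NB]
Op 9: route key 24: smallest pos >= 24 is 41 -> ND
Final route key 35: smallest pos >= 35 is 41 -> ND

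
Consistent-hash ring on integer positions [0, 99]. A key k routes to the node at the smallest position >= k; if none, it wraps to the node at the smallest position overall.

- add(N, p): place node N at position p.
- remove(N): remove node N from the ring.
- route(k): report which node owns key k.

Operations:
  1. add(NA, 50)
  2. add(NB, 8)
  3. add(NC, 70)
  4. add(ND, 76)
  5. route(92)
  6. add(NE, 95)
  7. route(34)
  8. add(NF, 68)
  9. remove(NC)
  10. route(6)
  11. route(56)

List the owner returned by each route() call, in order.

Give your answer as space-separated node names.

Op 1: add NA@50 -> ring=[50:NA]
Op 2: add NB@8 -> ring=[8:NB,50:NA]
Op 3: add NC@70 -> ring=[8:NB,50:NA,70:NC]
Op 4: add ND@76 -> ring=[8:NB,50:NA,70:NC,76:ND]
Op 5: route key 92: none >= 92, wrap to smallest pos 8 -> NB
Op 6: add NE@95 -> ring=[8:NB,50:NA,70:NC,76:ND,95:NE]
Op 7: route key 34: smallest pos >= 34 is 50 -> NA
Op 8: add NF@68 -> ring=[8:NB,50:NA,68:NF,70:NC,76:ND,95:NE]
Op 9: remove NC -> ring=[8:NB,50:NA,68:NF,76:ND,95:NE]
Op 10: route key 6: smallest pos >= 6 is 8 -> NB
Op 11: route key 56: smallest pos >= 56 is 68 -> NF

Answer: NB NA NB NF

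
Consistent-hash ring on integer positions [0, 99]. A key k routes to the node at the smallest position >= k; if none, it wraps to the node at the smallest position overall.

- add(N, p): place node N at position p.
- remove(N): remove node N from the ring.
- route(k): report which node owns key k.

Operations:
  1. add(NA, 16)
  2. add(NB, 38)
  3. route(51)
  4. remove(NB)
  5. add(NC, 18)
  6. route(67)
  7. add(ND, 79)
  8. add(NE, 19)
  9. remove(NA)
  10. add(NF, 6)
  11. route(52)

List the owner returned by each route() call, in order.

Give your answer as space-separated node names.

Answer: NA NA ND

Derivation:
Op 1: add NA@16 -> ring=[16:NA]
Op 2: add NB@38 -> ring=[16:NA,38:NB]
Op 3: route key 51: none >= 51, wrap to smallest pos 16 -> NA
Op 4: remove NB -> ring=[16:NA]
Op 5: add NC@18 -> ring=[16:NA,18:NC]
Op 6: route key 67: none >= 67, wrap to smallest pos 16 -> NA
Op 7: add ND@79 -> ring=[16:NA,18:NC,79:ND]
Op 8: add NE@19 -> ring=[16:NA,18:NC,19:NE,79:ND]
Op 9: remove NA -> ring=[18:NC,19:NE,79:ND]
Op 10: add NF@6 -> ring=[6:NF,18:NC,19:NE,79:ND]
Op 11: route key 52: smallest pos >= 52 is 79 -> ND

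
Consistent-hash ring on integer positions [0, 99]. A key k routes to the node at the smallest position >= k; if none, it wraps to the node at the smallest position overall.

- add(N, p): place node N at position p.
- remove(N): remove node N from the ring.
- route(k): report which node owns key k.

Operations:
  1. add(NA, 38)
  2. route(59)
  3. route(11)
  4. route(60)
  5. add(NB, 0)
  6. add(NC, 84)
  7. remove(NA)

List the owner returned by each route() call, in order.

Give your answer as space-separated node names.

Answer: NA NA NA

Derivation:
Op 1: add NA@38 -> ring=[38:NA]
Op 2: route key 59: none >= 59, wrap to smallest pos 38 -> NA
Op 3: route key 11: smallest pos >= 11 is 38 -> NA
Op 4: route key 60: none >= 60, wrap to smallest pos 38 -> NA
Op 5: add NB@0 -> ring=[0:NB,38:NA]
Op 6: add NC@84 -> ring=[0:NB,38:NA,84:NC]
Op 7: remove NA -> ring=[0:NB,84:NC]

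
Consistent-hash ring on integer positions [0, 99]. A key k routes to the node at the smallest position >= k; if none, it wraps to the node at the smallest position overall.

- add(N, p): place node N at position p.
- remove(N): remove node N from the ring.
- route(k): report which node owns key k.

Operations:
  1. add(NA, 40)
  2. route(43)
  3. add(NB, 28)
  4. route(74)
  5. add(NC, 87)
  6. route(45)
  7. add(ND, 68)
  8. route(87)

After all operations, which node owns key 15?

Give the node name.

Answer: NB

Derivation:
Op 1: add NA@40 -> ring=[40:NA]
Op 2: route key 43: none >= 43, wrap to smallest pos 40 -> NA
Op 3: add NB@28 -> ring=[28:NB,40:NA]
Op 4: route key 74: none >= 74, wrap to smallest pos 28 -> NB
Op 5: add NC@87 -> ring=[28:NB,40:NA,87:NC]
Op 6: route key 45: smallest pos >= 45 is 87 -> NC
Op 7: add ND@68 -> ring=[28:NB,40:NA,68:ND,87:NC]
Op 8: route key 87: smallest pos >= 87 is 87 -> NC
Final route key 15: smallest pos >= 15 is 28 -> NB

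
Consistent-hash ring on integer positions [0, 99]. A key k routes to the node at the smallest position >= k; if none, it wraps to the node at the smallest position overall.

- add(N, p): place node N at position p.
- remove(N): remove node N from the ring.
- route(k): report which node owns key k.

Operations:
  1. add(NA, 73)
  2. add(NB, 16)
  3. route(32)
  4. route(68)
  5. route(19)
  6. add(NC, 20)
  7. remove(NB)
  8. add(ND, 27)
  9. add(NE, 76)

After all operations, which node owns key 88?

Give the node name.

Answer: NC

Derivation:
Op 1: add NA@73 -> ring=[73:NA]
Op 2: add NB@16 -> ring=[16:NB,73:NA]
Op 3: route key 32: smallest pos >= 32 is 73 -> NA
Op 4: route key 68: smallest pos >= 68 is 73 -> NA
Op 5: route key 19: smallest pos >= 19 is 73 -> NA
Op 6: add NC@20 -> ring=[16:NB,20:NC,73:NA]
Op 7: remove NB -> ring=[20:NC,73:NA]
Op 8: add ND@27 -> ring=[20:NC,27:ND,73:NA]
Op 9: add NE@76 -> ring=[20:NC,27:ND,73:NA,76:NE]
Final route key 88: none >= 88, wrap to smallest pos 20 -> NC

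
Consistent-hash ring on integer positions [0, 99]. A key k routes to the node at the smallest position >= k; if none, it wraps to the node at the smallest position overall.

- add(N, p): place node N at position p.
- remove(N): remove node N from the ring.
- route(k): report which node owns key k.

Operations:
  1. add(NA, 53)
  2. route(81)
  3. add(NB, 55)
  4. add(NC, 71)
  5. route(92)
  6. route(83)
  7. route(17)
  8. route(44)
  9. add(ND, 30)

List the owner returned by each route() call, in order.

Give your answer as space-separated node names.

Op 1: add NA@53 -> ring=[53:NA]
Op 2: route key 81: none >= 81, wrap to smallest pos 53 -> NA
Op 3: add NB@55 -> ring=[53:NA,55:NB]
Op 4: add NC@71 -> ring=[53:NA,55:NB,71:NC]
Op 5: route key 92: none >= 92, wrap to smallest pos 53 -> NA
Op 6: route key 83: none >= 83, wrap to smallest pos 53 -> NA
Op 7: route key 17: smallest pos >= 17 is 53 -> NA
Op 8: route key 44: smallest pos >= 44 is 53 -> NA
Op 9: add ND@30 -> ring=[30:ND,53:NA,55:NB,71:NC]

Answer: NA NA NA NA NA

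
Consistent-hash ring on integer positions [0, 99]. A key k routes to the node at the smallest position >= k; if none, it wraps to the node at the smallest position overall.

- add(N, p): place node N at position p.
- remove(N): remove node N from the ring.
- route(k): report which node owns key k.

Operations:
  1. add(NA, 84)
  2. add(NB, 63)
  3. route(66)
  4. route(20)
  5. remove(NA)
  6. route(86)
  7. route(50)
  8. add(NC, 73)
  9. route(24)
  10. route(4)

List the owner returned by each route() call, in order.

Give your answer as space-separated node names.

Answer: NA NB NB NB NB NB

Derivation:
Op 1: add NA@84 -> ring=[84:NA]
Op 2: add NB@63 -> ring=[63:NB,84:NA]
Op 3: route key 66: smallest pos >= 66 is 84 -> NA
Op 4: route key 20: smallest pos >= 20 is 63 -> NB
Op 5: remove NA -> ring=[63:NB]
Op 6: route key 86: none >= 86, wrap to smallest pos 63 -> NB
Op 7: route key 50: smallest pos >= 50 is 63 -> NB
Op 8: add NC@73 -> ring=[63:NB,73:NC]
Op 9: route key 24: smallest pos >= 24 is 63 -> NB
Op 10: route key 4: smallest pos >= 4 is 63 -> NB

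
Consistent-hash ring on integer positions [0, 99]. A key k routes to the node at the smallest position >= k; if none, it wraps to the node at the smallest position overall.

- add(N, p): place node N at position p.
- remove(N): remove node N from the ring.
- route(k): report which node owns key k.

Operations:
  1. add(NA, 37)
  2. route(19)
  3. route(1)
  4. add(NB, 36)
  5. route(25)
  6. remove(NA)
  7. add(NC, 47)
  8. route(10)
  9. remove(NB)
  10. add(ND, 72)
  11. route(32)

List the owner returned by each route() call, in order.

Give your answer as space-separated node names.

Answer: NA NA NB NB NC

Derivation:
Op 1: add NA@37 -> ring=[37:NA]
Op 2: route key 19: smallest pos >= 19 is 37 -> NA
Op 3: route key 1: smallest pos >= 1 is 37 -> NA
Op 4: add NB@36 -> ring=[36:NB,37:NA]
Op 5: route key 25: smallest pos >= 25 is 36 -> NB
Op 6: remove NA -> ring=[36:NB]
Op 7: add NC@47 -> ring=[36:NB,47:NC]
Op 8: route key 10: smallest pos >= 10 is 36 -> NB
Op 9: remove NB -> ring=[47:NC]
Op 10: add ND@72 -> ring=[47:NC,72:ND]
Op 11: route key 32: smallest pos >= 32 is 47 -> NC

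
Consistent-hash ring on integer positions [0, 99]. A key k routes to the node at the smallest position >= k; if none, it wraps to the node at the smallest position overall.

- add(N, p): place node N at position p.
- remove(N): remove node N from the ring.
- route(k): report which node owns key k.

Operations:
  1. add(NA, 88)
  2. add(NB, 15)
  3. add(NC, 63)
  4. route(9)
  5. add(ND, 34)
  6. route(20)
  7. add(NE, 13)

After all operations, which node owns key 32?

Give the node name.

Op 1: add NA@88 -> ring=[88:NA]
Op 2: add NB@15 -> ring=[15:NB,88:NA]
Op 3: add NC@63 -> ring=[15:NB,63:NC,88:NA]
Op 4: route key 9: smallest pos >= 9 is 15 -> NB
Op 5: add ND@34 -> ring=[15:NB,34:ND,63:NC,88:NA]
Op 6: route key 20: smallest pos >= 20 is 34 -> ND
Op 7: add NE@13 -> ring=[13:NE,15:NB,34:ND,63:NC,88:NA]
Final route key 32: smallest pos >= 32 is 34 -> ND

Answer: ND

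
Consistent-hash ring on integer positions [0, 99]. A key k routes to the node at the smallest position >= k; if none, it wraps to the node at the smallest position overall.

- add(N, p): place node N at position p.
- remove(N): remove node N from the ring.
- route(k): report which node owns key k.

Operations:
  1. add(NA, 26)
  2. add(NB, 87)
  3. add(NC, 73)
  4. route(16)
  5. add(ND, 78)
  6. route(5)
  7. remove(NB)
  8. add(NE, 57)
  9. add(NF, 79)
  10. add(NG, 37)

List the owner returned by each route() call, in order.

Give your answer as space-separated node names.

Op 1: add NA@26 -> ring=[26:NA]
Op 2: add NB@87 -> ring=[26:NA,87:NB]
Op 3: add NC@73 -> ring=[26:NA,73:NC,87:NB]
Op 4: route key 16: smallest pos >= 16 is 26 -> NA
Op 5: add ND@78 -> ring=[26:NA,73:NC,78:ND,87:NB]
Op 6: route key 5: smallest pos >= 5 is 26 -> NA
Op 7: remove NB -> ring=[26:NA,73:NC,78:ND]
Op 8: add NE@57 -> ring=[26:NA,57:NE,73:NC,78:ND]
Op 9: add NF@79 -> ring=[26:NA,57:NE,73:NC,78:ND,79:NF]
Op 10: add NG@37 -> ring=[26:NA,37:NG,57:NE,73:NC,78:ND,79:NF]

Answer: NA NA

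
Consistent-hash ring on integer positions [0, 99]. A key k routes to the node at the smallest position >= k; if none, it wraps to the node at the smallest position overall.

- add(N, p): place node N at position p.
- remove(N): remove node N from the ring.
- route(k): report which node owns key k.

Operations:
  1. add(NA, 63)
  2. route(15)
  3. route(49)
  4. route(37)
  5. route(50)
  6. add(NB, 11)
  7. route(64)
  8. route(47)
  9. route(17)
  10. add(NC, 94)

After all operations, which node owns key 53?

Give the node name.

Answer: NA

Derivation:
Op 1: add NA@63 -> ring=[63:NA]
Op 2: route key 15: smallest pos >= 15 is 63 -> NA
Op 3: route key 49: smallest pos >= 49 is 63 -> NA
Op 4: route key 37: smallest pos >= 37 is 63 -> NA
Op 5: route key 50: smallest pos >= 50 is 63 -> NA
Op 6: add NB@11 -> ring=[11:NB,63:NA]
Op 7: route key 64: none >= 64, wrap to smallest pos 11 -> NB
Op 8: route key 47: smallest pos >= 47 is 63 -> NA
Op 9: route key 17: smallest pos >= 17 is 63 -> NA
Op 10: add NC@94 -> ring=[11:NB,63:NA,94:NC]
Final route key 53: smallest pos >= 53 is 63 -> NA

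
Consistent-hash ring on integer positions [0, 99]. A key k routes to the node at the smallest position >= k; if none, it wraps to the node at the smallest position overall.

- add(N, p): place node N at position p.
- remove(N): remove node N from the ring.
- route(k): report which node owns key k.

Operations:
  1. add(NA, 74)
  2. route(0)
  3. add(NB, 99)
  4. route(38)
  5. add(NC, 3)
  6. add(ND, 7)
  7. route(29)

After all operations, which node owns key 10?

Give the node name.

Op 1: add NA@74 -> ring=[74:NA]
Op 2: route key 0: smallest pos >= 0 is 74 -> NA
Op 3: add NB@99 -> ring=[74:NA,99:NB]
Op 4: route key 38: smallest pos >= 38 is 74 -> NA
Op 5: add NC@3 -> ring=[3:NC,74:NA,99:NB]
Op 6: add ND@7 -> ring=[3:NC,7:ND,74:NA,99:NB]
Op 7: route key 29: smallest pos >= 29 is 74 -> NA
Final route key 10: smallest pos >= 10 is 74 -> NA

Answer: NA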